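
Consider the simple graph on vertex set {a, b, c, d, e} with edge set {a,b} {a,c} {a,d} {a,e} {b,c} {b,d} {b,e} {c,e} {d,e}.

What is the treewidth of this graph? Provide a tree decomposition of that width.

The largest bag has 4 vertices, giving width 3; this decomposition certifies tw(G) ≤ 3. Conversely, {a, b, d, e} is a clique of size 4, and the vertices of any clique must share a bag in every tree decomposition; so some bag has ≥ 4 vertices and tw(G) ≥ 3. Combining the bounds, tw(G) = 3.

Treewidth 3.
One such decomposition:
Bags: B1 = {a, b, c, e}  B2 = {a, b, d, e}
Tree: B1–B2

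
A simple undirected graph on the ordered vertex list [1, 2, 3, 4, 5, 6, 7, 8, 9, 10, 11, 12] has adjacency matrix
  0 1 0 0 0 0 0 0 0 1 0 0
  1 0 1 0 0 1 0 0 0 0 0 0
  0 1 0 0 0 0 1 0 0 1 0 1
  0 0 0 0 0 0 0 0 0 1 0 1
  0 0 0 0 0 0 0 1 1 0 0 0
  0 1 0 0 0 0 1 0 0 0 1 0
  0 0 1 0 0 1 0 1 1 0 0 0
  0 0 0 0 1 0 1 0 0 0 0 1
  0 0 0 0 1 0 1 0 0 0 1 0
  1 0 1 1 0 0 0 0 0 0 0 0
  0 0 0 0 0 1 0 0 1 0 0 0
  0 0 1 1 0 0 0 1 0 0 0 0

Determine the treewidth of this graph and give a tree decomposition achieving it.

Each bag holds 4 vertices, so the decomposition has width 3, which upper-bounds the treewidth. For the lower bound: the 4 vertex sets {1,4,10}, {2}, {3}, {6,7,8,12} are disjoint, each induces a connected subgraph, and every pair is joined by at least one edge of G. Contracting each set to a single vertex therefore yields K_{4} as a minor, and since treewidth is minor-monotone, tw(G) ≥ tw(K_{4}) = 3. Combining the bounds, tw(G) = 3.

Treewidth 3.
One such decomposition:
Bags: B1 = {1, 2, 4, 10}  B2 = {2, 3, 4, 10}  B3 = {2, 3, 4, 12}  B4 = {2, 3, 6, 12}  B5 = {3, 6, 7, 12}  B6 = {6, 7, 8, 12}  B7 = {6, 7, 8, 11}  B8 = {7, 8, 9, 11}  B9 = {5, 8, 9, 11}
Tree: B1–B2, B2–B3, B3–B4, B4–B5, B5–B6, B6–B7, B7–B8, B8–B9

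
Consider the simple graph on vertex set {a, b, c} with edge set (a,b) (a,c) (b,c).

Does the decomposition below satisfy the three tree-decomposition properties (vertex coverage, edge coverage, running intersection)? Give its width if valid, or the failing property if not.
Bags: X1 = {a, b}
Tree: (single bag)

No — vertex c appears in no bag.

A tree decomposition must satisfy three properties: every vertex lies in some bag; for every edge, both endpoints lie together in some bag; and for every vertex, the bags containing it form a connected subtree. Here vertex c appears in no bag, so the decomposition is invalid.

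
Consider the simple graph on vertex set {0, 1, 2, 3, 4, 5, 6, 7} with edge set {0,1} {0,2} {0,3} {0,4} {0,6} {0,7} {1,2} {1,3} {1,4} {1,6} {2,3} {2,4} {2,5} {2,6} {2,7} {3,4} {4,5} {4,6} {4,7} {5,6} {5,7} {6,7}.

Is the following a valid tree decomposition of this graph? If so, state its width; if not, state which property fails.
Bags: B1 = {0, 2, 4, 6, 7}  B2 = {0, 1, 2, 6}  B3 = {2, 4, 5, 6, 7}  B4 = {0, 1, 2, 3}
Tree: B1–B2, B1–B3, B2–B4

A tree decomposition must satisfy three properties: every vertex lies in some bag; for every edge, both endpoints lie together in some bag; and for every vertex, the bags containing it form a connected subtree. Here edge (4,1) lies in no bag, so the decomposition is invalid.

No — edge (4,1) lies in no bag.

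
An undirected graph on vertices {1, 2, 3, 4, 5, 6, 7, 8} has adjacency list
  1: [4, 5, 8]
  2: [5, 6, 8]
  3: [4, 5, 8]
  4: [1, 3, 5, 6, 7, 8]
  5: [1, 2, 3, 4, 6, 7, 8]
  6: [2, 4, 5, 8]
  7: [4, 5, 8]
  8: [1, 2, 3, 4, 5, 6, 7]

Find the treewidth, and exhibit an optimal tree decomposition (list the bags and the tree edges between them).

Treewidth 3.
One optimal decomposition is:
Bags: B1 = {3, 4, 5, 8}  B2 = {4, 5, 6, 8}  B3 = {4, 5, 7, 8}  B4 = {1, 4, 5, 8}  B5 = {2, 5, 6, 8}
Tree: B1–B2, B2–B3, B2–B4, B2–B5

The largest bag has 4 vertices, giving width 3; this decomposition certifies tw(G) ≤ 3. For the lower bound, the 4 vertices {2, 5, 6, 8} are pairwise adjacent, and any tree decomposition puts a clique entirely inside one bag — forcing width ≥ 3. Combining the bounds, tw(G) = 3.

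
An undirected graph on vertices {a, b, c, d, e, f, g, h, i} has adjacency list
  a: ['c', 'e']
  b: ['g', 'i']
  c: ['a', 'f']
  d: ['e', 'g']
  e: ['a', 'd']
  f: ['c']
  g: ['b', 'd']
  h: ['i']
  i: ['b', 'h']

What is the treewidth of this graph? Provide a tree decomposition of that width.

Each bag holds 2 vertices, so the decomposition has width 1, which upper-bounds the treewidth. Any graph with an edge has treewidth ≥ 1, and G has the edge h–i. Therefore the treewidth is 1.

Treewidth 1.
One such decomposition:
Bags: B1 = {h, i}  B2 = {b, i}  B3 = {b, g}  B4 = {d, g}  B5 = {d, e}  B6 = {a, e}  B7 = {a, c}  B8 = {c, f}
Tree: B1–B2, B2–B3, B3–B4, B4–B5, B5–B6, B6–B7, B7–B8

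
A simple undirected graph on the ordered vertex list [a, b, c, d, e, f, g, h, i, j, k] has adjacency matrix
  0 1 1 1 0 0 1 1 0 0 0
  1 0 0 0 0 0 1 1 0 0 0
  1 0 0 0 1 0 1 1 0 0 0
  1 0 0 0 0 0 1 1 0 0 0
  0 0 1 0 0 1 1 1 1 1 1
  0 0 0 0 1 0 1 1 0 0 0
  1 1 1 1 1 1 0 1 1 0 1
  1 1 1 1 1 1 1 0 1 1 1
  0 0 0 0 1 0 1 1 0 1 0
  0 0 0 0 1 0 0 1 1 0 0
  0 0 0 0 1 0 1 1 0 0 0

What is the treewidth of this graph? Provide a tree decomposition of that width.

Every bag has size at most 4, so the width is 4 − 1 = 3 and tw(G) ≤ 3. Conversely, {a, d, g, h} is a clique of size 4, and the vertices of any clique must share a bag in every tree decomposition; so some bag has ≥ 4 vertices and tw(G) ≥ 3. Combining the bounds, tw(G) = 3.

Treewidth 3.
One optimal decomposition is:
Bags: B1 = {c, e, g, h}  B2 = {a, c, g, h}  B3 = {e, g, h, i}  B4 = {e, h, i, j}  B5 = {e, f, g, h}  B6 = {a, d, g, h}  B7 = {a, b, g, h}  B8 = {e, g, h, k}
Tree: B1–B2, B1–B3, B3–B4, B1–B5, B2–B6, B2–B7, B5–B8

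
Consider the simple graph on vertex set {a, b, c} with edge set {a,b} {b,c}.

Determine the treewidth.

A width-1 tree decomposition is:
Bags: B1 = {a, b}  B2 = {b, c}
Tree: B1–B2
Each bag holds 2 vertices, so the decomposition has width 1, which upper-bounds the treewidth. Any graph with an edge has treewidth ≥ 1, and G has the edge b–a. The upper and lower bounds meet at 1, so that is the treewidth.

1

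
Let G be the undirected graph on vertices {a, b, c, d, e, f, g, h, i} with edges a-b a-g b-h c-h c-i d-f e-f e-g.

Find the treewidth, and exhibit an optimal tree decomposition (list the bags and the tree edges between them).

Treewidth 1.
Bags: B1 = {d, f}  B2 = {e, f}  B3 = {e, g}  B4 = {a, g}  B5 = {a, b}  B6 = {b, h}  B7 = {c, h}  B8 = {c, i}
Tree: B1–B2, B2–B3, B3–B4, B4–B5, B5–B6, B6–B7, B7–B8

Every bag has size at most 2, so the width is 2 − 1 = 1 and tw(G) ≤ 1. Since G has at least one edge (e.g. d–f), it is not an edgeless graph, so tw(G) ≥ 1. Therefore the treewidth is 1.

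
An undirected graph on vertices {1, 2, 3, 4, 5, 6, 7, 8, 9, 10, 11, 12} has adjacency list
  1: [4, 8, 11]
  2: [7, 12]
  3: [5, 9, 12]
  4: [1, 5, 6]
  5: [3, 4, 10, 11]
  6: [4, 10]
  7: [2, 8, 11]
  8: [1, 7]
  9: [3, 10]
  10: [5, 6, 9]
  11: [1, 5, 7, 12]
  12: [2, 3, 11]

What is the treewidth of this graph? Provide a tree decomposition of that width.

Every bag has size at most 4, so the width is 4 − 1 = 3 and tw(G) ≤ 3. For the lower bound: the 4 vertex sets {2,7,8}, {1}, {11}, {3,4,5,12} are disjoint, each induces a connected subgraph, and every pair is joined by at least one edge of G. Contracting each set to a single vertex therefore yields K_{4} as a minor, and since treewidth is minor-monotone, tw(G) ≥ tw(K_{4}) = 3. The upper and lower bounds meet at 3, so that is the treewidth.

Treewidth 3.
One such decomposition:
Bags: B1 = {1, 2, 7, 8}  B2 = {1, 2, 7, 11}  B3 = {1, 2, 11, 12}  B4 = {1, 4, 11, 12}  B5 = {4, 5, 11, 12}  B6 = {3, 4, 5, 12}  B7 = {3, 4, 5, 6}  B8 = {3, 5, 6, 10}  B9 = {3, 6, 9, 10}
Tree: B1–B2, B2–B3, B3–B4, B4–B5, B5–B6, B6–B7, B7–B8, B8–B9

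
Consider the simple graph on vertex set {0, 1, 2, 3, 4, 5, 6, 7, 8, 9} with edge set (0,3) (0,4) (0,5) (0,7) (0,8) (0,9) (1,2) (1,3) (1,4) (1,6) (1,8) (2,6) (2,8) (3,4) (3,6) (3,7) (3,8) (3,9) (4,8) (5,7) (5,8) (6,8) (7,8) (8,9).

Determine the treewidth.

A width-3 tree decomposition is:
Bags: B1 = {1, 3, 4, 8}  B2 = {0, 3, 4, 8}  B3 = {1, 3, 6, 8}  B4 = {0, 3, 7, 8}  B5 = {0, 5, 7, 8}  B6 = {0, 3, 8, 9}  B7 = {1, 2, 6, 8}
Tree: B1–B2, B1–B3, B2–B4, B4–B5, B4–B6, B3–B7
The largest bag has 4 vertices, giving width 3; this decomposition certifies tw(G) ≤ 3. Conversely, {1, 2, 6, 8} is a clique of size 4, and the vertices of any clique must share a bag in every tree decomposition; so some bag has ≥ 4 vertices and tw(G) ≥ 3. Combining the bounds, tw(G) = 3.

3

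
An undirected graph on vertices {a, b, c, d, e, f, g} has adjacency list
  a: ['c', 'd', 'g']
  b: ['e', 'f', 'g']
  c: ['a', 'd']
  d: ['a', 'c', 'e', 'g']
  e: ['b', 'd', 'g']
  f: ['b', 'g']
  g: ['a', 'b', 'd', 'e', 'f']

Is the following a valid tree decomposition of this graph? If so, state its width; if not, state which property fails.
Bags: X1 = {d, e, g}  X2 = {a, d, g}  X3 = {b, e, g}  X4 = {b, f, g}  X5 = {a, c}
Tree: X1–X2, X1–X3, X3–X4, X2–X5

No — edge (d,c) lies in no bag.

A tree decomposition must satisfy three properties: every vertex lies in some bag; for every edge, both endpoints lie together in some bag; and for every vertex, the bags containing it form a connected subtree. Here edge (d,c) lies in no bag, so the decomposition is invalid.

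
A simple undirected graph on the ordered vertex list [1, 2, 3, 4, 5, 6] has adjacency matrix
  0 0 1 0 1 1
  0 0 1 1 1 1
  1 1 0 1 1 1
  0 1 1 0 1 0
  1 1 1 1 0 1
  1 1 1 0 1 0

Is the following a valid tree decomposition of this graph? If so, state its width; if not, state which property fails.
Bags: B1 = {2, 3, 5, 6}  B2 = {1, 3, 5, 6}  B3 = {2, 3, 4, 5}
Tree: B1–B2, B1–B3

Yes; width 3.

Every vertex of G appears in some bag (union = {1, 2, 3, 4, 5, 6}); every edge is covered by a bag; and for each vertex v the set of bags containing v is connected in the bag tree. The decomposition is therefore valid. The largest bag has 4 vertices, so the width is 3.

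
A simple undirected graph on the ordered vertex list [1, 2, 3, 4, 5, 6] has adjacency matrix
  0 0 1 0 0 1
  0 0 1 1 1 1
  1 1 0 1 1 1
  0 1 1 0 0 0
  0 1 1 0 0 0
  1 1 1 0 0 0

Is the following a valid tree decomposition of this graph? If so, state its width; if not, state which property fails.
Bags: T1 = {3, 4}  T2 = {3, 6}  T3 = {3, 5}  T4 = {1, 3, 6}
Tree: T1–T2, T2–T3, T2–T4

No — vertex 2 appears in no bag.

A tree decomposition must satisfy three properties: every vertex lies in some bag; for every edge, both endpoints lie together in some bag; and for every vertex, the bags containing it form a connected subtree. Here vertex 2 appears in no bag, so the decomposition is invalid.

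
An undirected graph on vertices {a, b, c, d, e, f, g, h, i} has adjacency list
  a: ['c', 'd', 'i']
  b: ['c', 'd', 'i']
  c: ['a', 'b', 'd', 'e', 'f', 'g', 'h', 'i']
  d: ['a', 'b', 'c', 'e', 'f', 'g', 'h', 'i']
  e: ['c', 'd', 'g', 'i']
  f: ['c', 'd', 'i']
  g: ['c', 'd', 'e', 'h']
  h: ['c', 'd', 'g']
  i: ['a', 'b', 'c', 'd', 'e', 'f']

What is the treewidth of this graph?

A width-3 tree decomposition is:
Bags: B1 = {c, d, e, i}  B2 = {b, c, d, i}  B3 = {c, d, e, g}  B4 = {c, d, f, i}  B5 = {a, c, d, i}  B6 = {c, d, g, h}
Tree: B1–B2, B1–B3, B2–B4, B1–B5, B3–B6
Every bag has size at most 4, so the width is 4 − 1 = 3 and tw(G) ≤ 3. Conversely, {c, d, e, g} is a clique of size 4, and the vertices of any clique must share a bag in every tree decomposition; so some bag has ≥ 4 vertices and tw(G) ≥ 3. Combining the bounds, tw(G) = 3.

3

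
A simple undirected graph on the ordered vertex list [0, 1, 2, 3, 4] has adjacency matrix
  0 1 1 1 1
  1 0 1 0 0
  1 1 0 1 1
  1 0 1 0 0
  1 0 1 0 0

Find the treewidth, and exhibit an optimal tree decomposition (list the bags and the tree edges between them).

Each bag holds 3 vertices, so the decomposition has width 2, which upper-bounds the treewidth. On the other hand G contains the 3-clique {0, 1, 2}. A clique must lie in a single bag of any decomposition, so no decomposition can have width below 2. The upper and lower bounds meet at 2, so that is the treewidth.

Treewidth 2.
One such decomposition:
Bags: B1 = {0, 2, 4}  B2 = {0, 2, 3}  B3 = {0, 1, 2}
Tree: B1–B2, B2–B3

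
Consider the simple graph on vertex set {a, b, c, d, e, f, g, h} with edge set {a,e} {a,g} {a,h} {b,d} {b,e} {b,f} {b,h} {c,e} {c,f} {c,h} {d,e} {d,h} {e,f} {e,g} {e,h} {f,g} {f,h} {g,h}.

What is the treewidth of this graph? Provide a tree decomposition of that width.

Treewidth 3.
One such decomposition:
Bags: B1 = {e, f, g, h}  B2 = {c, e, f, h}  B3 = {b, e, f, h}  B4 = {a, e, g, h}  B5 = {b, d, e, h}
Tree: B1–B2, B1–B3, B1–B4, B3–B5

The largest bag has 4 vertices, giving width 3; this decomposition certifies tw(G) ≤ 3. On the other hand G contains the 4-clique {b, d, e, h}. A clique must lie in a single bag of any decomposition, so no decomposition can have width below 3. The upper and lower bounds meet at 3, so that is the treewidth.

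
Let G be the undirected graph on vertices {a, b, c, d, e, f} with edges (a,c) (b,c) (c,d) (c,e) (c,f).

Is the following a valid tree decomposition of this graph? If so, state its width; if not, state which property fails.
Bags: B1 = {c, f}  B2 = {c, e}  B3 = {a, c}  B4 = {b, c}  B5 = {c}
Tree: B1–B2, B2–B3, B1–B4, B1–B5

No — vertex d appears in no bag.

A tree decomposition must satisfy three properties: every vertex lies in some bag; for every edge, both endpoints lie together in some bag; and for every vertex, the bags containing it form a connected subtree. Here vertex d appears in no bag, so the decomposition is invalid.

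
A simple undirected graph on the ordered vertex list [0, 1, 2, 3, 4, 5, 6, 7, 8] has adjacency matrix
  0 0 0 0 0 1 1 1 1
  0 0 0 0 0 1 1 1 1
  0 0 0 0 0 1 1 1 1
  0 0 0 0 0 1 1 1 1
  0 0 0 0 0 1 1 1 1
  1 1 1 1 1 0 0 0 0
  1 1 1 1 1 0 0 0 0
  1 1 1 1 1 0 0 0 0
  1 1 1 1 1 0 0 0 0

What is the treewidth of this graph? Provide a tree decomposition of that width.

Treewidth 4.
One such decomposition:
Bags: B1 = {2, 5, 6, 7, 8}  B2 = {0, 5, 6, 7, 8}  B3 = {4, 5, 6, 7, 8}  B4 = {1, 5, 6, 7, 8}  B5 = {3, 5, 6, 7, 8}
Tree: B1–B2, B2–B3, B3–B4, B4–B5

Every bag has size at most 5, so the width is 5 − 1 = 4 and tw(G) ≤ 4. For the lower bound: the 5 vertex sets {2,6}, {0,7}, {4,5}, {8}, {1} are disjoint, each induces a connected subgraph, and every pair is joined by at least one edge of G. Contracting each set to a single vertex therefore yields K_{5} as a minor, and since treewidth is minor-monotone, tw(G) ≥ tw(K_{5}) = 4. The upper and lower bounds meet at 4, so that is the treewidth.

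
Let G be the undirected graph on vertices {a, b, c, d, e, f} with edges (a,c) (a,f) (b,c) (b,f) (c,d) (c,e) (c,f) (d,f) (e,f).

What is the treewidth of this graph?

2

A width-2 tree decomposition is:
Bags: B1 = {a, c, f}  B2 = {c, d, f}  B3 = {b, c, f}  B4 = {c, e, f}
Tree: B1–B2, B1–B3, B3–B4
The largest bag has 3 vertices, giving width 2; this decomposition certifies tw(G) ≤ 2. On the other hand G contains the 3-clique {c, d, f}. A clique must lie in a single bag of any decomposition, so no decomposition can have width below 2. Therefore the treewidth is 2.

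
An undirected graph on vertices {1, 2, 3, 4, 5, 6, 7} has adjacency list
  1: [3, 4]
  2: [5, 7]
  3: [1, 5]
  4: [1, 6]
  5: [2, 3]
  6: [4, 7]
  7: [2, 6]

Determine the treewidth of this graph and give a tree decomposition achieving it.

The largest bag has 3 vertices, giving width 2; this decomposition certifies tw(G) ≤ 2. Since 6–7–2–5–3–1–4–6 is a cycle in G, G is not acyclic. Forests are exactly the graphs of treewidth ≤ 1, so tw(G) ≥ 2. Therefore the treewidth is 2.

Treewidth 2.
One such decomposition:
Bags: B1 = {2, 6, 7}  B2 = {2, 5, 6}  B3 = {3, 5, 6}  B4 = {1, 3, 6}  B5 = {1, 4, 6}
Tree: B1–B2, B2–B3, B3–B4, B4–B5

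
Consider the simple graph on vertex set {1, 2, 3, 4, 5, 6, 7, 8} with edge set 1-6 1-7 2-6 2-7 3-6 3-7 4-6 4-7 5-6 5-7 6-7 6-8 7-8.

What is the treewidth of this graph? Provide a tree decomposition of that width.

Each bag holds 3 vertices, so the decomposition has width 2, which upper-bounds the treewidth. For the lower bound, the 3 vertices {1, 6, 7} are pairwise adjacent, and any tree decomposition puts a clique entirely inside one bag — forcing width ≥ 2. Combining the bounds, tw(G) = 2.

Treewidth 2.
One such decomposition:
Bags: B1 = {4, 6, 7}  B2 = {2, 6, 7}  B3 = {3, 6, 7}  B4 = {5, 6, 7}  B5 = {6, 7, 8}  B6 = {1, 6, 7}
Tree: B1–B2, B2–B3, B3–B4, B1–B5, B5–B6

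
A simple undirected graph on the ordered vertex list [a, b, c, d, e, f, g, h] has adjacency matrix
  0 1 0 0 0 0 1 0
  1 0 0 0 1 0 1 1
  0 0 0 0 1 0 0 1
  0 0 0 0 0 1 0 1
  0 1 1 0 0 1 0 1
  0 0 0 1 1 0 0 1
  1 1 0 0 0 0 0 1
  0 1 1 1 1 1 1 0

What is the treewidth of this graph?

2

A width-2 tree decomposition is:
Bags: B1 = {b, e, h}  B2 = {e, f, h}  B3 = {b, g, h}  B4 = {c, e, h}  B5 = {a, b, g}  B6 = {d, f, h}
Tree: B1–B2, B1–B3, B1–B4, B3–B5, B2–B6
Each bag holds 3 vertices, so the decomposition has width 2, which upper-bounds the treewidth. For the lower bound, the 3 vertices {d, f, h} are pairwise adjacent, and any tree decomposition puts a clique entirely inside one bag — forcing width ≥ 2. Hence tw(G) = 2 exactly.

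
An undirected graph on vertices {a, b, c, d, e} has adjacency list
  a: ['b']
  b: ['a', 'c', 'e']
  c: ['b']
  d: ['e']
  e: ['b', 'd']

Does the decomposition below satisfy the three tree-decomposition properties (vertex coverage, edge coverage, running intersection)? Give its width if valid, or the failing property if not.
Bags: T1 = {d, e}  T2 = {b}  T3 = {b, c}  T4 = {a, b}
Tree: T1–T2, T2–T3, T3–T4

A tree decomposition must satisfy three properties: every vertex lies in some bag; for every edge, both endpoints lie together in some bag; and for every vertex, the bags containing it form a connected subtree. Here edge (e,b) lies in no bag, so the decomposition is invalid.

No — edge (e,b) lies in no bag.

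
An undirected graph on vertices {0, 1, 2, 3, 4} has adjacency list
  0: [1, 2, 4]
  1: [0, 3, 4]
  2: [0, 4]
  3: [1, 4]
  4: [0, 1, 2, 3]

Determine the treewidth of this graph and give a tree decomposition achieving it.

Every bag has size at most 3, so the width is 3 − 1 = 2 and tw(G) ≤ 2. On the other hand G contains the 3-clique {0, 1, 4}. A clique must lie in a single bag of any decomposition, so no decomposition can have width below 2. Hence tw(G) = 2 exactly.

Treewidth 2.
Bags: B1 = {0, 2, 4}  B2 = {0, 1, 4}  B3 = {1, 3, 4}
Tree: B1–B2, B2–B3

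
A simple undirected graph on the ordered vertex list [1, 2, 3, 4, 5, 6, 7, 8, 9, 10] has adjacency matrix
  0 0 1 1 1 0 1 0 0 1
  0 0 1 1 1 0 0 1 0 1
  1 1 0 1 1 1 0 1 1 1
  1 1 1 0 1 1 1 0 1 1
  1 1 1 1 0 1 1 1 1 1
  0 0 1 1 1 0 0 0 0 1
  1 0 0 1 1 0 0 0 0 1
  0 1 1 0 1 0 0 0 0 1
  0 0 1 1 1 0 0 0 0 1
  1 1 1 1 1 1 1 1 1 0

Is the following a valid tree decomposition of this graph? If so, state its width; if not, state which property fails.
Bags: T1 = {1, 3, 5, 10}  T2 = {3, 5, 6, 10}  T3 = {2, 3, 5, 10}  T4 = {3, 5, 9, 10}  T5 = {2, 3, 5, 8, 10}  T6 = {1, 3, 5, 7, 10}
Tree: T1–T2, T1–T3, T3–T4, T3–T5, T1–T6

No — vertex 4 appears in no bag.

A tree decomposition must satisfy three properties: every vertex lies in some bag; for every edge, both endpoints lie together in some bag; and for every vertex, the bags containing it form a connected subtree. Here vertex 4 appears in no bag, so the decomposition is invalid.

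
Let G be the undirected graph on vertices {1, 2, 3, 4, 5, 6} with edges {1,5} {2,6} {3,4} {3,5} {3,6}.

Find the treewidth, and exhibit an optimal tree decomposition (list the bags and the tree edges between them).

Every bag has size at most 2, so the width is 2 − 1 = 1 and tw(G) ≤ 1. Any graph with an edge has treewidth ≥ 1, and G has the edge 6–3. Combining the bounds, tw(G) = 1.

Treewidth 1.
One such decomposition:
Bags: B1 = {3, 6}  B2 = {2, 6}  B3 = {3, 5}  B4 = {1, 5}  B5 = {3, 4}
Tree: B1–B2, B1–B3, B3–B4, B1–B5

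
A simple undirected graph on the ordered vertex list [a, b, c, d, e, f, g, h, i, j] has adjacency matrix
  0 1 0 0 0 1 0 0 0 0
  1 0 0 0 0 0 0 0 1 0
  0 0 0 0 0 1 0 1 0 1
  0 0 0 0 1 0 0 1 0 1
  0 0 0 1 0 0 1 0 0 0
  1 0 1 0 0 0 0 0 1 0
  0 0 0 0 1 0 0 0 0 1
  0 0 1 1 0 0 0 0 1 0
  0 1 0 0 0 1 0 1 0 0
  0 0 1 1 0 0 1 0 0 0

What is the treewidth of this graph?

2

A width-2 tree decomposition is:
Bags: B1 = {d, e, g}  B2 = {d, g, j}  B3 = {d, h, j}  B4 = {c, h, j}  B5 = {c, h, i}  B6 = {c, f, i}  B7 = {b, f, i}  B8 = {a, b, f}
Tree: B1–B2, B2–B3, B3–B4, B4–B5, B5–B6, B6–B7, B7–B8
Each bag holds 3 vertices, so the decomposition has width 2, which upper-bounds the treewidth. For the lower bound, G contains the cycle e–g–j–d–e, so G is not a forest; only forests have treewidth ≤ 1, hence tw(G) ≥ 2. Therefore the treewidth is 2.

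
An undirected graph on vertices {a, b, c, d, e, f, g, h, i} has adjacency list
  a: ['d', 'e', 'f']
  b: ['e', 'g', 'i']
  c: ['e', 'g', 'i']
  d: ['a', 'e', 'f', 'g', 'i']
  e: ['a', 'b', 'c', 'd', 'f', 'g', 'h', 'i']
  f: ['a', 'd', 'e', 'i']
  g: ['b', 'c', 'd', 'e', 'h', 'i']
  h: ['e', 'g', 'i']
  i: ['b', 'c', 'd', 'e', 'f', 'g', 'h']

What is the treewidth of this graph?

A width-3 tree decomposition is:
Bags: B1 = {d, e, g, i}  B2 = {d, e, f, i}  B3 = {b, e, g, i}  B4 = {c, e, g, i}  B5 = {e, g, h, i}  B6 = {a, d, e, f}
Tree: B1–B2, B1–B3, B1–B4, B4–B5, B2–B6
Every bag has size at most 4, so the width is 4 − 1 = 3 and tw(G) ≤ 3. For the lower bound, the 4 vertices {a, d, e, f} are pairwise adjacent, and any tree decomposition puts a clique entirely inside one bag — forcing width ≥ 3. Hence tw(G) = 3 exactly.

3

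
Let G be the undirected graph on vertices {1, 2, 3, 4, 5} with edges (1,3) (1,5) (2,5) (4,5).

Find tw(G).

1

A width-1 tree decomposition is:
Bags: B1 = {2, 5}  B2 = {1, 5}  B3 = {1, 3}  B4 = {4, 5}
Tree: B1–B2, B2–B3, B1–B4
The largest bag has 2 vertices, giving width 1; this decomposition certifies tw(G) ≤ 1. Since G has at least one edge (e.g. 2–5), it is not an edgeless graph, so tw(G) ≥ 1. Hence tw(G) = 1 exactly.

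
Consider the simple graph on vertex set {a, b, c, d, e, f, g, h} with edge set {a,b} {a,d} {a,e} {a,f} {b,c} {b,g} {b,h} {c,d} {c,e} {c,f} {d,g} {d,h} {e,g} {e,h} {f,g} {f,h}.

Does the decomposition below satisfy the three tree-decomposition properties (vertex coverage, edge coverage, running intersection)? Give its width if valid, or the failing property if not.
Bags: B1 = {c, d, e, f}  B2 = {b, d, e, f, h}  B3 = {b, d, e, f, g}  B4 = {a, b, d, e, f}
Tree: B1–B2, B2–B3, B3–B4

A tree decomposition must satisfy three properties: every vertex lies in some bag; for every edge, both endpoints lie together in some bag; and for every vertex, the bags containing it form a connected subtree. Here edge (b,c) lies in no bag, so the decomposition is invalid.

No — edge (b,c) lies in no bag.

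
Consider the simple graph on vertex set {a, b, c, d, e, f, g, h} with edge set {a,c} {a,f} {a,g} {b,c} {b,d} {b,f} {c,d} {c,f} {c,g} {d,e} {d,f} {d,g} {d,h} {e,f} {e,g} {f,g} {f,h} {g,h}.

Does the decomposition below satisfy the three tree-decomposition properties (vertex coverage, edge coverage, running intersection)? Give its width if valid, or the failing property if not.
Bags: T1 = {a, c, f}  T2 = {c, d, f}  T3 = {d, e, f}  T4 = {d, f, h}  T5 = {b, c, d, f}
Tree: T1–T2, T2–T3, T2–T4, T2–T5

No — vertex g appears in no bag.

A tree decomposition must satisfy three properties: every vertex lies in some bag; for every edge, both endpoints lie together in some bag; and for every vertex, the bags containing it form a connected subtree. Here vertex g appears in no bag, so the decomposition is invalid.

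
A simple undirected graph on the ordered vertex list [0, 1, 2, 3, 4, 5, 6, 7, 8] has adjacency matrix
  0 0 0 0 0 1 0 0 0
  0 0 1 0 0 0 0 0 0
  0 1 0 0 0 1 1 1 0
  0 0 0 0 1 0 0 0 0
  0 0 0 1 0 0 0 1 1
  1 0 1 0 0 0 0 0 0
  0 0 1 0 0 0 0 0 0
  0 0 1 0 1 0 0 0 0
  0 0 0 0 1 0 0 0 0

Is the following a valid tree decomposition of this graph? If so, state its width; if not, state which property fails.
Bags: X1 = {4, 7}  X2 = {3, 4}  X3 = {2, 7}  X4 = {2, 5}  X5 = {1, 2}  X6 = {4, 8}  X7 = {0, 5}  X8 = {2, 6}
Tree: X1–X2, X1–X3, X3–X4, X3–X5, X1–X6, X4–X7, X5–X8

Yes; width 1.

Checking the three conditions: (i) the bags cover all of {0, 1, 2, 3, 4, 5, 6, 7, 8}; (ii) for each edge, some bag contains both endpoints; (iii) the bags containing any fixed vertex form a subtree. All hold, so the decomposition is valid with width 2 − 1 = 1.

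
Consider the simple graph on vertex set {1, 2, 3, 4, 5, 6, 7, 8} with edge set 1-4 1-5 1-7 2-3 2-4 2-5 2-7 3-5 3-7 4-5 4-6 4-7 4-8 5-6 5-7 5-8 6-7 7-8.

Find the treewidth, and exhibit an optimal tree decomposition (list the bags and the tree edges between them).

The largest bag has 4 vertices, giving width 3; this decomposition certifies tw(G) ≤ 3. Conversely, {2, 3, 5, 7} is a clique of size 4, and the vertices of any clique must share a bag in every tree decomposition; so some bag has ≥ 4 vertices and tw(G) ≥ 3. Therefore the treewidth is 3.

Treewidth 3.
One optimal decomposition is:
Bags: B1 = {2, 4, 5, 7}  B2 = {2, 3, 5, 7}  B3 = {4, 5, 6, 7}  B4 = {1, 4, 5, 7}  B5 = {4, 5, 7, 8}
Tree: B1–B2, B1–B3, B1–B4, B4–B5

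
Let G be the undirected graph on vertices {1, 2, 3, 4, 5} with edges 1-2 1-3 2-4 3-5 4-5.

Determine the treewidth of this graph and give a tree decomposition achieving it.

Treewidth 2.
Bags: B1 = {1, 2, 4}  B2 = {1, 3, 4}  B3 = {3, 4, 5}
Tree: B1–B2, B2–B3

Every bag has size at most 3, so the width is 3 − 1 = 2 and tw(G) ≤ 2. The edges 4–2–1–3–5–4 form a cycle, so G is not a tree and its treewidth is at least 2. The upper and lower bounds meet at 2, so that is the treewidth.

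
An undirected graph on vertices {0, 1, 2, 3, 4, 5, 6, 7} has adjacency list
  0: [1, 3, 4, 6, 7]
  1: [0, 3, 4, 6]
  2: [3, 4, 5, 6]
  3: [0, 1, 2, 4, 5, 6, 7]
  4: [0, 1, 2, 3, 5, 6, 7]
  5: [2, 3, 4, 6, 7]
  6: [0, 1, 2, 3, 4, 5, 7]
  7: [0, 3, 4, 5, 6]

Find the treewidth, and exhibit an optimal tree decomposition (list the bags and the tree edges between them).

Each bag holds 5 vertices, so the decomposition has width 4, which upper-bounds the treewidth. On the other hand G contains the 5-clique {0, 1, 3, 4, 6}. A clique must lie in a single bag of any decomposition, so no decomposition can have width below 4. Combining the bounds, tw(G) = 4.

Treewidth 4.
One such decomposition:
Bags: B1 = {0, 3, 4, 6, 7}  B2 = {0, 1, 3, 4, 6}  B3 = {3, 4, 5, 6, 7}  B4 = {2, 3, 4, 5, 6}
Tree: B1–B2, B1–B3, B3–B4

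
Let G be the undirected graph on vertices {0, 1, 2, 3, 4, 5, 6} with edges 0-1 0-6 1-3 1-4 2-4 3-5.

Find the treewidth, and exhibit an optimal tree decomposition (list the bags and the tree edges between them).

Every bag has size at most 2, so the width is 2 − 1 = 1 and tw(G) ≤ 1. Since G has at least one edge (e.g. 0–1), it is not an edgeless graph, so tw(G) ≥ 1. The upper and lower bounds meet at 1, so that is the treewidth.

Treewidth 1.
One such decomposition:
Bags: B1 = {0, 1}  B2 = {1, 3}  B3 = {1, 4}  B4 = {2, 4}  B5 = {3, 5}  B6 = {0, 6}
Tree: B1–B2, B1–B3, B3–B4, B2–B5, B1–B6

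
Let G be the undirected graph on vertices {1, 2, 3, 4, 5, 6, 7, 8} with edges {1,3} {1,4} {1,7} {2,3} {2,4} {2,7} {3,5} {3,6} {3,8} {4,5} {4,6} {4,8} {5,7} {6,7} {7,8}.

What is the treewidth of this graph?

3

A width-3 tree decomposition is:
Bags: B1 = {3, 4, 5, 7}  B2 = {3, 4, 7, 8}  B3 = {2, 3, 4, 7}  B4 = {3, 4, 6, 7}  B5 = {1, 3, 4, 7}
Tree: B1–B2, B2–B3, B3–B4, B4–B5
Every bag has size at most 4, so the width is 4 − 1 = 3 and tw(G) ≤ 3. For the lower bound: the 4 vertex sets {4,5}, {3,8}, {7}, {2} are disjoint, each induces a connected subgraph, and every pair is joined by at least one edge of G. Contracting each set to a single vertex therefore yields K_{4} as a minor, and since treewidth is minor-monotone, tw(G) ≥ tw(K_{4}) = 3. The upper and lower bounds meet at 3, so that is the treewidth.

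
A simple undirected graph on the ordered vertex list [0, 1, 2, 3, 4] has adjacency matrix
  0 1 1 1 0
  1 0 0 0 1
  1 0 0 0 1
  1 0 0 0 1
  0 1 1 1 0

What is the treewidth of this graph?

A width-2 tree decomposition is:
Bags: B1 = {0, 1, 4}  B2 = {0, 2, 4}  B3 = {0, 3, 4}
Tree: B1–B2, B2–B3
Each bag holds 3 vertices, so the decomposition has width 2, which upper-bounds the treewidth. The edges 4–1–0–2–4 form a cycle, so G is not a tree and its treewidth is at least 2. The upper and lower bounds meet at 2, so that is the treewidth.

2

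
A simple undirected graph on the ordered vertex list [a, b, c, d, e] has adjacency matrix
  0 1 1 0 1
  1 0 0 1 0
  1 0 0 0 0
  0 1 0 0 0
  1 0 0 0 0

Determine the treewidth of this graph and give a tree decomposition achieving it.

The largest bag has 2 vertices, giving width 1; this decomposition certifies tw(G) ≤ 1. G has an edge, so its treewidth is at least 1. Hence tw(G) = 1 exactly.

Treewidth 1.
Bags: B1 = {a, e}  B2 = {a, c}  B3 = {a, b}  B4 = {b, d}
Tree: B1–B2, B1–B3, B3–B4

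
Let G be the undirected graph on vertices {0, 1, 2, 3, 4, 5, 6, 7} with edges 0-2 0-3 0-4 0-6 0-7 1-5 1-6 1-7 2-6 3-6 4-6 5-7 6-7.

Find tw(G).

2

A width-2 tree decomposition is:
Bags: B1 = {0, 2, 6}  B2 = {0, 6, 7}  B3 = {1, 6, 7}  B4 = {0, 3, 6}  B5 = {0, 4, 6}  B6 = {1, 5, 7}
Tree: B1–B2, B2–B3, B2–B4, B4–B5, B3–B6
Each bag holds 3 vertices, so the decomposition has width 2, which upper-bounds the treewidth. Conversely, {1, 5, 7} is a clique of size 3, and the vertices of any clique must share a bag in every tree decomposition; so some bag has ≥ 3 vertices and tw(G) ≥ 2. Combining the bounds, tw(G) = 2.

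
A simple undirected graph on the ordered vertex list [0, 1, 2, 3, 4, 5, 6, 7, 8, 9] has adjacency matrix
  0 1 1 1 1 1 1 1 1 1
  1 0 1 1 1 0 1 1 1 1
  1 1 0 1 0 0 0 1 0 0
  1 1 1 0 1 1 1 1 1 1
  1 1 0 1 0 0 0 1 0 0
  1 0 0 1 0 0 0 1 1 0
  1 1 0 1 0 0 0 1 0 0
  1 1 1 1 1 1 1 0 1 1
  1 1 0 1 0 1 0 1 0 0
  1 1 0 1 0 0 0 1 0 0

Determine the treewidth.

4

A width-4 tree decomposition is:
Bags: B1 = {0, 1, 3, 4, 7}  B2 = {0, 1, 3, 6, 7}  B3 = {0, 1, 3, 7, 9}  B4 = {0, 1, 3, 7, 8}  B5 = {0, 3, 5, 7, 8}  B6 = {0, 1, 2, 3, 7}
Tree: B1–B2, B1–B3, B1–B4, B4–B5, B4–B6
Each bag holds 5 vertices, so the decomposition has width 4, which upper-bounds the treewidth. For the lower bound, the 5 vertices {0, 1, 2, 3, 7} are pairwise adjacent, and any tree decomposition puts a clique entirely inside one bag — forcing width ≥ 4. Therefore the treewidth is 4.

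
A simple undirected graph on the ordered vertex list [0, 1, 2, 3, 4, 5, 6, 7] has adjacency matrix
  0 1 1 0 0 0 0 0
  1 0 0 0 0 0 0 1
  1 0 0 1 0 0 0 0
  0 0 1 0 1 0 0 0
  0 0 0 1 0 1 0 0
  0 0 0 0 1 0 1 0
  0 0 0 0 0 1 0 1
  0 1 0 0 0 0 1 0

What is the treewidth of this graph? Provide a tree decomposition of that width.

Treewidth 2.
Bags: B1 = {3, 4, 5}  B2 = {2, 3, 5}  B3 = {0, 2, 5}  B4 = {0, 1, 5}  B5 = {1, 5, 7}  B6 = {5, 6, 7}
Tree: B1–B2, B2–B3, B3–B4, B4–B5, B5–B6

Each bag holds 3 vertices, so the decomposition has width 2, which upper-bounds the treewidth. For the lower bound, G contains the cycle 5–4–3–2–0–1–7–6–5, so G is not a forest; only forests have treewidth ≤ 1, hence tw(G) ≥ 2. Hence tw(G) = 2 exactly.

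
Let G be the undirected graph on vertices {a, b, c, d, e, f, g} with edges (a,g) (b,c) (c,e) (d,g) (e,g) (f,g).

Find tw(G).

1

A width-1 tree decomposition is:
Bags: B1 = {f, g}  B2 = {e, g}  B3 = {a, g}  B4 = {d, g}  B5 = {c, e}  B6 = {b, c}
Tree: B1–B2, B1–B3, B1–B4, B2–B5, B5–B6
Each bag holds 2 vertices, so the decomposition has width 1, which upper-bounds the treewidth. Any graph with an edge has treewidth ≥ 1, and G has the edge g–f. Combining the bounds, tw(G) = 1.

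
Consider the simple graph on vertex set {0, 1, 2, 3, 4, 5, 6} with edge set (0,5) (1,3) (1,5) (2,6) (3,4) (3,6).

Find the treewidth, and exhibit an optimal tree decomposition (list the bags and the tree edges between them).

Each bag holds 2 vertices, so the decomposition has width 1, which upper-bounds the treewidth. Any graph with an edge has treewidth ≥ 1, and G has the edge 6–3. Therefore the treewidth is 1.

Treewidth 1.
Bags: B1 = {3, 6}  B2 = {3, 4}  B3 = {1, 3}  B4 = {1, 5}  B5 = {0, 5}  B6 = {2, 6}
Tree: B1–B2, B2–B3, B3–B4, B4–B5, B1–B6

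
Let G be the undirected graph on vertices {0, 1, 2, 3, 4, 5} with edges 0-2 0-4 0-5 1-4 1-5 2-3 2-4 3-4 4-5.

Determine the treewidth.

A width-2 tree decomposition is:
Bags: B1 = {1, 4, 5}  B2 = {0, 4, 5}  B3 = {0, 2, 4}  B4 = {2, 3, 4}
Tree: B1–B2, B2–B3, B3–B4
The largest bag has 3 vertices, giving width 2; this decomposition certifies tw(G) ≤ 2. For the lower bound, the 3 vertices {0, 2, 4} are pairwise adjacent, and any tree decomposition puts a clique entirely inside one bag — forcing width ≥ 2. Combining the bounds, tw(G) = 2.

2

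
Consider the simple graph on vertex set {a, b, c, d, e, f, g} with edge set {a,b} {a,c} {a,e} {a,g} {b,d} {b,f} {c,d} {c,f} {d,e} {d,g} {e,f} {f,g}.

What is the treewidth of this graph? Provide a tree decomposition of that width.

Every bag has size at most 4, so the width is 4 − 1 = 3 and tw(G) ≤ 3. For the lower bound: the 4 vertex sets {f,g}, {a,c}, {d}, {b} are disjoint, each induces a connected subgraph, and every pair is joined by at least one edge of G. Contracting each set to a single vertex therefore yields K_{4} as a minor, and since treewidth is minor-monotone, tw(G) ≥ tw(K_{4}) = 3. The upper and lower bounds meet at 3, so that is the treewidth.

Treewidth 3.
One optimal decomposition is:
Bags: B1 = {a, d, f, g}  B2 = {a, c, d, f}  B3 = {a, b, d, f}  B4 = {a, d, e, f}
Tree: B1–B2, B2–B3, B3–B4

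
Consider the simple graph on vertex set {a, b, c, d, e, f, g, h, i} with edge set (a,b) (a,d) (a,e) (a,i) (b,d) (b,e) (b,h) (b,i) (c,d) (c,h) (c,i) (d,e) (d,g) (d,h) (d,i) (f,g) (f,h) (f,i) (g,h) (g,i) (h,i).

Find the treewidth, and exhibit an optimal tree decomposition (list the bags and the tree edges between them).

The largest bag has 4 vertices, giving width 3; this decomposition certifies tw(G) ≤ 3. On the other hand G contains the 4-clique {a, b, d, e}. A clique must lie in a single bag of any decomposition, so no decomposition can have width below 3. The upper and lower bounds meet at 3, so that is the treewidth.

Treewidth 3.
Bags: B1 = {d, g, h, i}  B2 = {f, g, h, i}  B3 = {b, d, h, i}  B4 = {a, b, d, i}  B5 = {c, d, h, i}  B6 = {a, b, d, e}
Tree: B1–B2, B1–B3, B3–B4, B1–B5, B4–B6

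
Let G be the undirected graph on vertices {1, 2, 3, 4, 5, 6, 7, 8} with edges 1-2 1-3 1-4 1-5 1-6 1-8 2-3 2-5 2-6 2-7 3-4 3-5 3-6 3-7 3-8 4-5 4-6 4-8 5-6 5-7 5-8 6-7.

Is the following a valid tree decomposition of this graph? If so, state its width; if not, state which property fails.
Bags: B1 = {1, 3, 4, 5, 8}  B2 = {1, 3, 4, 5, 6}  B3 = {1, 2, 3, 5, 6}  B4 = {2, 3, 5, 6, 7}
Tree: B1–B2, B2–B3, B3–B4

Checking the three conditions: (i) the bags cover all of {1, 2, 3, 4, 5, 6, 7, 8}; (ii) for each edge, some bag contains both endpoints; (iii) the bags containing any fixed vertex form a subtree. All hold, so the decomposition is valid with width 5 − 1 = 4.

Yes; width 4.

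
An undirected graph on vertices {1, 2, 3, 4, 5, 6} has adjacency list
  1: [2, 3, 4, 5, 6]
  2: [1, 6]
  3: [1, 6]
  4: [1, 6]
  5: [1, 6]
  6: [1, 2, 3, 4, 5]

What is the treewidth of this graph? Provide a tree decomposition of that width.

Each bag holds 3 vertices, so the decomposition has width 2, which upper-bounds the treewidth. Conversely, {1, 2, 6} is a clique of size 3, and the vertices of any clique must share a bag in every tree decomposition; so some bag has ≥ 3 vertices and tw(G) ≥ 2. Hence tw(G) = 2 exactly.

Treewidth 2.
Bags: B1 = {1, 2, 6}  B2 = {1, 5, 6}  B3 = {1, 4, 6}  B4 = {1, 3, 6}
Tree: B1–B2, B2–B3, B3–B4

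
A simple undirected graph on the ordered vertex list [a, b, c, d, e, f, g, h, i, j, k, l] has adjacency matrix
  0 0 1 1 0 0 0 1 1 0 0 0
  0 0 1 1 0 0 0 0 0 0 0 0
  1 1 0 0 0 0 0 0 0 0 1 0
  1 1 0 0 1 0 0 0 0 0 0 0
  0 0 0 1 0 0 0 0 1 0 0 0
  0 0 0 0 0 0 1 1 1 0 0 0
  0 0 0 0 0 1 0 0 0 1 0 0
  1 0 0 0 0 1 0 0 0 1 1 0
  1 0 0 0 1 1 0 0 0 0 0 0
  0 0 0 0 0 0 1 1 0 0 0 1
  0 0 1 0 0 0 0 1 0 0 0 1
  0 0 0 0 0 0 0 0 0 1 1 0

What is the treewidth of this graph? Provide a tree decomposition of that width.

Treewidth 3.
One such decomposition:
Bags: B1 = {g, j, k, l}  B2 = {g, h, j, k}  B3 = {f, g, h, k}  B4 = {c, f, h, k}  B5 = {a, c, f, h}  B6 = {a, c, f, i}  B7 = {a, b, c, i}  B8 = {a, b, d, i}  B9 = {b, d, e, i}
Tree: B1–B2, B2–B3, B3–B4, B4–B5, B5–B6, B6–B7, B7–B8, B8–B9

Every bag has size at most 4, so the width is 4 − 1 = 3 and tw(G) ≤ 3. For the lower bound: the 4 vertex sets {g,j,l}, {k}, {h}, {a,c,f,i} are disjoint, each induces a connected subgraph, and every pair is joined by at least one edge of G. Contracting each set to a single vertex therefore yields K_{4} as a minor, and since treewidth is minor-monotone, tw(G) ≥ tw(K_{4}) = 3. Hence tw(G) = 3 exactly.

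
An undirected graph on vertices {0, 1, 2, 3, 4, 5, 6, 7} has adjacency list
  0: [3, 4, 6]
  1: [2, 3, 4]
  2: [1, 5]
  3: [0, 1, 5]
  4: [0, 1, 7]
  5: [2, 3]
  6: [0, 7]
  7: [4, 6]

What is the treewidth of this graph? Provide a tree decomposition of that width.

Each bag holds 3 vertices, so the decomposition has width 2, which upper-bounds the treewidth. Since 5–2–1–3–5 is a cycle in G, G is not acyclic. Forests are exactly the graphs of treewidth ≤ 1, so tw(G) ≥ 2. Hence tw(G) = 2 exactly.

Treewidth 2.
Bags: B1 = {2, 3, 5}  B2 = {1, 2, 3}  B3 = {0, 1, 3}  B4 = {0, 1, 4}  B5 = {0, 4, 6}  B6 = {4, 6, 7}
Tree: B1–B2, B2–B3, B3–B4, B4–B5, B5–B6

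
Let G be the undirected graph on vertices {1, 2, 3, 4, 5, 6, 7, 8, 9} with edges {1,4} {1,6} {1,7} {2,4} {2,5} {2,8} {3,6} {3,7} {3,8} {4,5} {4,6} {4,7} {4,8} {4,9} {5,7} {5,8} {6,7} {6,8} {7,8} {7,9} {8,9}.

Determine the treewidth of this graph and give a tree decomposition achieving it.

Treewidth 3.
Bags: B1 = {4, 6, 7, 8}  B2 = {1, 4, 6, 7}  B3 = {4, 5, 7, 8}  B4 = {4, 7, 8, 9}  B5 = {3, 6, 7, 8}  B6 = {2, 4, 5, 8}
Tree: B1–B2, B1–B3, B3–B4, B1–B5, B3–B6

Every bag has size at most 4, so the width is 4 − 1 = 3 and tw(G) ≤ 3. On the other hand G contains the 4-clique {3, 6, 7, 8}. A clique must lie in a single bag of any decomposition, so no decomposition can have width below 3. Combining the bounds, tw(G) = 3.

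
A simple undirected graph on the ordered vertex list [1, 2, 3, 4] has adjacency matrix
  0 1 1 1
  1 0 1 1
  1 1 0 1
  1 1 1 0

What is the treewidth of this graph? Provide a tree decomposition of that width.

With just one bag of size 4, the width is 4 − 1 = 3, so tw(G) ≤ 3. On the other hand G contains the 4-clique {1, 2, 3, 4}. A clique must lie in a single bag of any decomposition, so no decomposition can have width below 3. The upper and lower bounds meet at 3, so that is the treewidth.

Treewidth 3.
Bags: B1 = {1, 2, 3, 4}
Tree: (single bag)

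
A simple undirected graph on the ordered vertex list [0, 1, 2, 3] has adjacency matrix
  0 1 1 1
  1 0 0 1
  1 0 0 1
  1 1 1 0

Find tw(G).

A width-2 tree decomposition is:
Bags: B1 = {0, 2, 3}  B2 = {0, 1, 3}
Tree: B1–B2
Each bag holds 3 vertices, so the decomposition has width 2, which upper-bounds the treewidth. Conversely, {0, 1, 3} is a clique of size 3, and the vertices of any clique must share a bag in every tree decomposition; so some bag has ≥ 3 vertices and tw(G) ≥ 2. Hence tw(G) = 2 exactly.

2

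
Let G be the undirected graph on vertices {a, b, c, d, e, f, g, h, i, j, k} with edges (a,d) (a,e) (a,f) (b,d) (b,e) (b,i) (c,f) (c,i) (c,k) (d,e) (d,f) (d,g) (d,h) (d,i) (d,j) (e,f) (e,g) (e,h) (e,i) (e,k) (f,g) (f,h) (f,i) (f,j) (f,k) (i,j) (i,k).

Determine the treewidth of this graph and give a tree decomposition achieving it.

Treewidth 3.
One optimal decomposition is:
Bags: B1 = {d, e, f, h}  B2 = {d, e, f, i}  B3 = {b, d, e, i}  B4 = {e, f, i, k}  B5 = {a, d, e, f}  B6 = {c, f, i, k}  B7 = {d, f, i, j}  B8 = {d, e, f, g}
Tree: B1–B2, B2–B3, B2–B4, B2–B5, B4–B6, B2–B7, B5–B8

Every bag has size at most 4, so the width is 4 − 1 = 3 and tw(G) ≤ 3. For the lower bound, the 4 vertices {d, f, i, j} are pairwise adjacent, and any tree decomposition puts a clique entirely inside one bag — forcing width ≥ 3. The upper and lower bounds meet at 3, so that is the treewidth.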